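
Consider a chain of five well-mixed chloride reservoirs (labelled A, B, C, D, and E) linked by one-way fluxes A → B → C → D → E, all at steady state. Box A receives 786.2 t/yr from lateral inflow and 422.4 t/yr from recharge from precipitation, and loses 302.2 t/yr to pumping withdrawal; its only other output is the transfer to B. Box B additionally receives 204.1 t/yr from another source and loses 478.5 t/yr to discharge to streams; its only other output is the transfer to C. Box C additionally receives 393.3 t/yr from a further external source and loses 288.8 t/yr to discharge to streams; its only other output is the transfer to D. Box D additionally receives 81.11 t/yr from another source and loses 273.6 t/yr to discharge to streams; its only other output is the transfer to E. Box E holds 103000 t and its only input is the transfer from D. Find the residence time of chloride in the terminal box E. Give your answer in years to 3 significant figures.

189 yr

Box A: F(A→B) = (786.2 + 422.4) − 302.2 = 906.40 t/yr.
Box B: F(B→C) = (906.40 + 204.1) − 478.5 = 632.00 t/yr.
Box C: F(C→D) = (632.00 + 393.3) − 288.8 = 736.50 t/yr.
Box D: F(D→E) = (736.50 + 81.11) − 273.6 = 544.01 t/yr.
Box E throughput = its input = 544.01 t/yr; τ = 103000 / 544.01 = 189.3 yr.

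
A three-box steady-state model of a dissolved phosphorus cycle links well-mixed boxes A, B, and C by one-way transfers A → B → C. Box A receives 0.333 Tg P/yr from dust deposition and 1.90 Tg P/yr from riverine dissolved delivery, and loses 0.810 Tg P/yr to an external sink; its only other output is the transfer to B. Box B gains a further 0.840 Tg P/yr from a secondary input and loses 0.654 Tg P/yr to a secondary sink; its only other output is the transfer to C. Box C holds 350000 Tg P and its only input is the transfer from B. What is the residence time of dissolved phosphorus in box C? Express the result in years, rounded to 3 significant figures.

218000 yr

Box A: F(A→B) = (0.333 + 1.90) − 0.810 = 1.4230 Tg P/yr.
Box B: F(B→C) = (1.4230 + 0.840) − 0.654 = 1.6090 Tg P/yr.
Box C throughput = its input = 1.6090 Tg P/yr; τ = 350000 / 1.6090 = 217500 yr.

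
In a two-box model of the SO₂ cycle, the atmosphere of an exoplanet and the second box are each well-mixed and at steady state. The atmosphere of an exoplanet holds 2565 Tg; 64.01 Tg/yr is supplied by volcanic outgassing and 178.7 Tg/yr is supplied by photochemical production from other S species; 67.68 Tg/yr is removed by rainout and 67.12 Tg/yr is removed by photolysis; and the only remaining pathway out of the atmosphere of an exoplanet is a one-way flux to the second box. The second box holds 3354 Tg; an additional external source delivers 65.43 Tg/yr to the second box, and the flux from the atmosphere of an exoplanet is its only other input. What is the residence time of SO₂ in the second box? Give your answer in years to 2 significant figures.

Balance the atmosphere of an exoplanet: ΣF_in = 64.01 + 178.7 = 242.71 Tg/yr.
Flux to the second box = ΣF_in − (67.68 + 67.12) = 107.91 Tg/yr.
Total input to the second box = 107.91 + 65.43 = 173.34 Tg/yr; at steady state this equals its total output.
τ = M / F = 3354 / 173.34 = 19.35 yr.

19 yr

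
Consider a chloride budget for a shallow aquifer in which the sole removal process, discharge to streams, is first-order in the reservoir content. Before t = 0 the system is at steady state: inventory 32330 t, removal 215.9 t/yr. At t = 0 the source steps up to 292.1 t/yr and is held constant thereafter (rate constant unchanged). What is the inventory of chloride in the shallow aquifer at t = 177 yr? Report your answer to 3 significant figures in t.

40200 t

The sink rate constant is k = F₀/M₀ = 215.9/32330 = 0.006678 yr⁻¹.
Solving dM/dt = F₁ − kM with M(0) = M₀ gives M(t) = F₁/k + (M₀ − F₁/k)·e^(−kt).
F₁/k = 292.1/0.006678 = 43741 t; kt = 0.006678 × 177 = 1.182, e^(−kt) = 0.3067.
M(177) = 43741 + (32330 − 43741) × 0.3067 = 43741 − 3499 = 40241 t.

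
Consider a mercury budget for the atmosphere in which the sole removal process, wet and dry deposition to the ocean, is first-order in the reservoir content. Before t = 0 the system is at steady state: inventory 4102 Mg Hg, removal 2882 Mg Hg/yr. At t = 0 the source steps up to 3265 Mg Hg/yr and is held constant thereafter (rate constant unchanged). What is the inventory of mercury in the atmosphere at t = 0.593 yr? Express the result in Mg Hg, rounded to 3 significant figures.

4290 Mg Hg

The sink rate constant is k = F₀/M₀ = 2882/4102 = 0.7026 yr⁻¹.
Solving dM/dt = F₁ − kM with M(0) = M₀ gives M(t) = F₁/k + (M₀ − F₁/k)·e^(−kt).
F₁/k = 3265/0.7026 = 4647.1 Mg Hg; kt = 0.7026 × 0.593 = 0.4166, e^(−kt) = 0.6593.
M(0.593) = 4647.1 + (4102 − 4647.1) × 0.6593 = 4647.1 − 359.4 = 4287.7 Mg Hg.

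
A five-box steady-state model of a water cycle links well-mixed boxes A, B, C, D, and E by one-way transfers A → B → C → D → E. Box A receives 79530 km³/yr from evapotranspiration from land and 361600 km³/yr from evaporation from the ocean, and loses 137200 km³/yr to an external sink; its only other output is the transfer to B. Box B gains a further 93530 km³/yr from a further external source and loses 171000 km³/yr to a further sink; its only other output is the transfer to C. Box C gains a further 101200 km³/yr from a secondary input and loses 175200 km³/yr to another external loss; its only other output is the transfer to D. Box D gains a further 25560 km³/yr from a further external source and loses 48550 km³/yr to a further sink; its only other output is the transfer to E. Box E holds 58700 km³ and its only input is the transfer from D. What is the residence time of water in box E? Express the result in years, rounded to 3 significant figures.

Box A: F(A→B) = (79530 + 361600) − 137200 = 303930 km³/yr.
Box B: F(B→C) = (303930 + 93530) − 171000 = 226460 km³/yr.
Box C: F(C→D) = (226460 + 101200) − 175200 = 152460 km³/yr.
Box D: F(D→E) = (152460 + 25560) − 48550 = 129470 km³/yr.
Box E throughput = its input = 129470 km³/yr; τ = 58700 / 129470 = 0.4534 yr.

0.453 yr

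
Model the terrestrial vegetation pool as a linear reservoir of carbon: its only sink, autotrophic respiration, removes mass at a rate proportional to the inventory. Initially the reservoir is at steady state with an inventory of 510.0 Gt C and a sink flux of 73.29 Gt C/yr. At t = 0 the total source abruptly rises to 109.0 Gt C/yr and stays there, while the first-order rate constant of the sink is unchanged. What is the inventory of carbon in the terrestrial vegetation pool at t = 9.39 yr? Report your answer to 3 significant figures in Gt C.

Residence time τ = M₀/F₀ = 6.959 yr. The eventual steady state is M_∞ = M₀·(F₁/F₀) = 510.0 × 109.0/73.29 = 758.49 Gt C.
The anomaly ΔM(t) = M(t) − M_∞ decays as ΔM₀·e^(−t/τ) with ΔM₀ = 510.0 − 758.49 = −248.5 Gt C.
At t = 9.39 yr, e^(−t/τ) = e^(−1.349) = 0.2594, so ΔM = −64.46 Gt C and M = 758.49 − 64.46 = 694.04 Gt C.

694 Gt C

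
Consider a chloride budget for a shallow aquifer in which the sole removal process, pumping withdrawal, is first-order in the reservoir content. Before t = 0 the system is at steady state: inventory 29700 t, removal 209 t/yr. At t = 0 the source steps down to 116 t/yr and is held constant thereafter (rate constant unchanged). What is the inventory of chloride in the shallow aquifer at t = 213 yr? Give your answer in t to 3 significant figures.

19400 t

The sink rate constant is k = F₀/M₀ = 209/29700 = 0.007037 yr⁻¹.
Solving dM/dt = F₁ − kM with M(0) = M₀ gives M(t) = F₁/k + (M₀ − F₁/k)·e^(−kt).
F₁/k = 116/0.007037 = 16484 t; kt = 0.007037 × 213 = 1.499, e^(−kt) = 0.2234.
M(213) = 16484 + (29700 − 16484) × 0.2234 = 16484 + 2952 = 19436 t.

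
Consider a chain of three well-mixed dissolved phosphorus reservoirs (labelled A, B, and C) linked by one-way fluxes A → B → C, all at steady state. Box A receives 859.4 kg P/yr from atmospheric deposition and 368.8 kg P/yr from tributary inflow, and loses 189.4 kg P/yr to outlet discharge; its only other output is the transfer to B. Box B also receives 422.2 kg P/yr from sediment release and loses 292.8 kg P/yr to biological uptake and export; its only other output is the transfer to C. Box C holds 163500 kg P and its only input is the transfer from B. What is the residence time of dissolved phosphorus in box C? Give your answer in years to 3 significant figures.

Box A: F(A→B) = (859.4 + 368.8) − 189.4 = 1038.8 kg P/yr.
Box B: F(B→C) = (1038.8 + 422.2) − 292.8 = 1168.2 kg P/yr.
Box C throughput = its input = 1168.2 kg P/yr; τ = 163500 / 1168.2 = 140.0 yr.

140 yr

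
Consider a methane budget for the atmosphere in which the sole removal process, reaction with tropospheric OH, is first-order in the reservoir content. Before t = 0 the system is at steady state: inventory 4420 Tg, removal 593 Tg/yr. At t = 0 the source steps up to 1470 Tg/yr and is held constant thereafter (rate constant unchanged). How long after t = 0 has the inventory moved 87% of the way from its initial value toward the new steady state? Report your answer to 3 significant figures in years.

15.2 yr

τ = M₀/F₀ = 4420/593 = 7.454 yr.
The remaining gap fraction is e^(−t/τ); 87% covered ⇒ e^(−t/τ) = 0.130.
t = −τ ln(0.130) = 7.454 × 2.040 = 15.21 yr.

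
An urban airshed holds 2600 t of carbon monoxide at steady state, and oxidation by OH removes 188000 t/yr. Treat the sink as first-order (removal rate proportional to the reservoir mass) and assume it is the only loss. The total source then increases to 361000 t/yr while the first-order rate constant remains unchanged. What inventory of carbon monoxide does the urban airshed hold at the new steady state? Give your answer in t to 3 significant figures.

Rate constant k = F/M = 188000 / 2600 = 72.31 yr⁻¹.
At the new steady state, source = k·M_new ⇒ M_new = 361000 / 72.31 = 4993 t.
(Equivalently M_new = M × F_new/F_old = 2600 × 361000/188000.)

4990 t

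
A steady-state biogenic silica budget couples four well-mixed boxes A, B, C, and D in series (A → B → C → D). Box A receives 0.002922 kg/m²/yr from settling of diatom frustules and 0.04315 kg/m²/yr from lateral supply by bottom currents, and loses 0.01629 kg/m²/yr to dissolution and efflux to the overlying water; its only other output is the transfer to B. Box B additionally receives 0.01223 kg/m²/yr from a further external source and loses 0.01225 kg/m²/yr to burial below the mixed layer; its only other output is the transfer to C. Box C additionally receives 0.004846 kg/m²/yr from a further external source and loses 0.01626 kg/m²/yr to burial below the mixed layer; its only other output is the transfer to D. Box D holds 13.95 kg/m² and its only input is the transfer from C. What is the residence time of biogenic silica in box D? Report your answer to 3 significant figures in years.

Box A: F(A→B) = (0.002922 + 0.04315) − 0.01629 = 0.029782 kg/m²/yr.
Box B: F(B→C) = (0.029782 + 0.01223) − 0.01225 = 0.029762 kg/m²/yr.
Box C: F(C→D) = (0.029762 + 0.004846) − 0.01626 = 0.018348 kg/m²/yr.
Box D throughput = its input = 0.018348 kg/m²/yr; τ = 13.95 / 0.018348 = 760.3 yr.

760 yr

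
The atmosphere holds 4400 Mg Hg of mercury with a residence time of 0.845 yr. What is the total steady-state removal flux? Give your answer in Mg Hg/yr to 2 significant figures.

F = M / τ = 4400 / 0.845 = 5207 Mg Hg/yr.

5200 Mg Hg/yr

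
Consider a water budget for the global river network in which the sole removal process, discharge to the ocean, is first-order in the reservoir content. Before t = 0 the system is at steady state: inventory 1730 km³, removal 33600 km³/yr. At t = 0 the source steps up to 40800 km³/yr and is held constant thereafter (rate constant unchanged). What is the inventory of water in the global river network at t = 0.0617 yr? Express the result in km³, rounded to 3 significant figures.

1990 km³

Residence time τ = M₀/F₀ = 0.05149 yr. The eventual steady state is M_∞ = M₀·(F₁/F₀) = 1730 × 40800/33600 = 2100.7 km³.
The anomaly ΔM(t) = M(t) − M_∞ decays as ΔM₀·e^(−t/τ) with ΔM₀ = 1730 − 2100.7 = −370.7 km³.
At t = 0.0617 yr, e^(−t/τ) = e^(−1.198) = 0.3017, so ΔM = −111.8 km³ and M = 2100.7 − 111.8 = 1988.9 km³.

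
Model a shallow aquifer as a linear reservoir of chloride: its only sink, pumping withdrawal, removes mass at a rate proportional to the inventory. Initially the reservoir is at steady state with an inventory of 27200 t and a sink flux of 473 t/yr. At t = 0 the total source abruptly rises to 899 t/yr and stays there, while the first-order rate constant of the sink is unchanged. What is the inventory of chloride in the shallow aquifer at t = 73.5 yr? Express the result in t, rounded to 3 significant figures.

τ = M₀/F₀ = 27200/473 = 57.51 yr; rate constant k = 1/τ.
New steady state M_∞ = F₁/k = F₁·τ = 899 × 57.51 = 51697 t.
M(t) = M_∞ + (M₀ − M_∞)·e^(−t/τ); t/τ = 73.5/57.51 = 1.278, so e^(−t/τ) = 0.2786.
M(t) = 51697 − 24500 × 0.2786 = 44873 t.

44900 t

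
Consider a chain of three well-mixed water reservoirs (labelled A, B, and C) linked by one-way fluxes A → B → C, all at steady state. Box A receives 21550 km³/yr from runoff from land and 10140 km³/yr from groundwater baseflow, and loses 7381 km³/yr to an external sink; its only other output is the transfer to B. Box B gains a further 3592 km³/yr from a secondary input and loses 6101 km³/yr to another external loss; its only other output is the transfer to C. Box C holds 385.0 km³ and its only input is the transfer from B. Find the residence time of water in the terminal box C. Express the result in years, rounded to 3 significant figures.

0.0177 yr

Box A: F(A→B) = (21550 + 10140) − 7381 = 24309 km³/yr.
Box B: F(B→C) = (24309 + 3592) − 6101 = 21800 km³/yr.
Box C throughput = its input = 21800 km³/yr; τ = 385.0 / 21800 = 0.01766 yr.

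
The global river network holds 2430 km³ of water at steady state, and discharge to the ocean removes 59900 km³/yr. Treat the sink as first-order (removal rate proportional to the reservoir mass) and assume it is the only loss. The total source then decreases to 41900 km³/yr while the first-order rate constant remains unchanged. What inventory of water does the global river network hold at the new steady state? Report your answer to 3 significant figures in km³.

Rate constant k = F/M = 59900 / 2430 = 24.65 yr⁻¹.
At the new steady state, source = k·M_new ⇒ M_new = 41900 / 24.65 = 1700 km³.
(Equivalently M_new = M × F_new/F_old = 2430 × 41900/59900.)

1700 km³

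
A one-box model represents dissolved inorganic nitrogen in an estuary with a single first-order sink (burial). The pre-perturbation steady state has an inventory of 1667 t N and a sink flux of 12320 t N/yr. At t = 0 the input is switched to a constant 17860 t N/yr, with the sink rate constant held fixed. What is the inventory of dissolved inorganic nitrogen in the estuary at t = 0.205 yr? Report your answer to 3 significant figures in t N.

2250 t N

τ = M₀/F₀ = 1667/12320 = 0.1353 yr; rate constant k = 1/τ.
New steady state M_∞ = F₁/k = F₁·τ = 17860 × 0.1353 = 2416.6 t N.
M(t) = M_∞ + (M₀ − M_∞)·e^(−t/τ); t/τ = 0.205/0.1353 = 1.515, so e^(−t/τ) = 0.2198.
M(t) = 2416.6 − 749.6 × 0.2198 = 2251.8 t N.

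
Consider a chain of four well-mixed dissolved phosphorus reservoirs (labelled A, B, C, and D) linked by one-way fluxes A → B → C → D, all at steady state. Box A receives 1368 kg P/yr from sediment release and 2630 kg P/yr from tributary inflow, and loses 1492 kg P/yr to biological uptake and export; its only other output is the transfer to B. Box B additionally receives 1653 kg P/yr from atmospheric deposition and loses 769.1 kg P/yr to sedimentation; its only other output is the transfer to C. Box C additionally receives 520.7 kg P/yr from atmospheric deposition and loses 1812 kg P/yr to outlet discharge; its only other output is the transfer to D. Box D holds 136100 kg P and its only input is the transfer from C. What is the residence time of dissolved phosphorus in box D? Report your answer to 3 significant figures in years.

Box A: F(A→B) = (1368 + 2630) − 1492 = 2506.0 kg P/yr.
Box B: F(B→C) = (2506.0 + 1653) − 769.1 = 3389.9 kg P/yr.
Box C: F(C→D) = (3389.9 + 520.7) − 1812 = 2098.6 kg P/yr.
Box D throughput = its input = 2098.6 kg P/yr; τ = 136100 / 2098.6 = 64.85 yr.

64.9 yr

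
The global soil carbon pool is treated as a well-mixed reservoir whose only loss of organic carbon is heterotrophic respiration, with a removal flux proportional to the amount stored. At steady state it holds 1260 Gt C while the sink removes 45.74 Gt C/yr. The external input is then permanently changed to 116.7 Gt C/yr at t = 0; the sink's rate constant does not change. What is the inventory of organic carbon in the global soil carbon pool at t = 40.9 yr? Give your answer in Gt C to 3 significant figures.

The sink rate constant is k = F₀/M₀ = 45.74/1260 = 0.03630 yr⁻¹.
Solving dM/dt = F₁ − kM with M(0) = M₀ gives M(t) = F₁/k + (M₀ − F₁/k)·e^(−kt).
F₁/k = 116.7/0.03630 = 3214.7 Gt C; kt = 0.03630 × 40.9 = 1.485, e^(−kt) = 0.2266.
M(40.9) = 3214.7 + (1260 − 3214.7) × 0.2266 = 3214.7 − 442.9 = 2771.9 Gt C.

2770 Gt C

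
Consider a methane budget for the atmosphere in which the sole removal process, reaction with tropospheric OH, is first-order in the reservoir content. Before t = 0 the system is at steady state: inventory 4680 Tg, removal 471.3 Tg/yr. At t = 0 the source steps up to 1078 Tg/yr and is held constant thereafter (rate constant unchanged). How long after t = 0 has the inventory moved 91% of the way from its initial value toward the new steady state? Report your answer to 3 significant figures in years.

τ = M₀/F₀ = 4680/471.3 = 9.930 yr.
The remaining gap fraction is e^(−t/τ); 91% covered ⇒ e^(−t/τ) = 0.0900.
t = −τ ln(0.0900) = 9.930 × 2.408 = 23.91 yr.

23.9 yr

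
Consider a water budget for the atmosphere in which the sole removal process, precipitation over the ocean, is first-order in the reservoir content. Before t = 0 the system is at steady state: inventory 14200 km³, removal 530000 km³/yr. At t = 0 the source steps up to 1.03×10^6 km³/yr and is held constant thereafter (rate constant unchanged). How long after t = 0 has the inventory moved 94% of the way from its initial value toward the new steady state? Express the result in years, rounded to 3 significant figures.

0.0754 yr

τ = M₀/F₀ = 14200/530000 = 0.02679 yr.
The remaining gap fraction is e^(−t/τ); 94% covered ⇒ e^(−t/τ) = 0.0600.
t = −τ ln(0.0600) = 0.02679 × 2.813 = 0.07538 yr.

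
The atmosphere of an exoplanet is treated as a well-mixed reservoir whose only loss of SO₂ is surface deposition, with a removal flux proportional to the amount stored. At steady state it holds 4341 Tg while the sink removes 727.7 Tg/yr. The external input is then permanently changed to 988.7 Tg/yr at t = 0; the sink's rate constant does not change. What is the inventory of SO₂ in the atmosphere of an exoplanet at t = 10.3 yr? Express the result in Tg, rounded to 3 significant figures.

τ = M₀/F₀ = 4341/727.7 = 5.965 yr; rate constant k = 1/τ.
New steady state M_∞ = F₁/k = F₁·τ = 988.7 × 5.965 = 5898.0 Tg.
M(t) = M_∞ + (M₀ − M_∞)·e^(−t/τ); t/τ = 10.3/5.965 = 1.727, so e^(−t/τ) = 0.1779.
M(t) = 5898.0 − 1557 × 0.1779 = 5621.0 Tg.

5620 Tg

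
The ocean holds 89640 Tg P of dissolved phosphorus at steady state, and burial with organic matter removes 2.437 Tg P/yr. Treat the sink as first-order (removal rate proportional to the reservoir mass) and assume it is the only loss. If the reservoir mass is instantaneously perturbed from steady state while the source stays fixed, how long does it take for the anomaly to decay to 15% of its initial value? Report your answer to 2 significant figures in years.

70000 yr

For a linear reservoir the anomaly decays as exp(−t/τ) with τ = M/F = 89640/2.437 = 36780 yr.
exp(−t/τ) = 0.15 ⇒ t = −τ ln(0.15) = 36780 × 1.897 = 69780 yr.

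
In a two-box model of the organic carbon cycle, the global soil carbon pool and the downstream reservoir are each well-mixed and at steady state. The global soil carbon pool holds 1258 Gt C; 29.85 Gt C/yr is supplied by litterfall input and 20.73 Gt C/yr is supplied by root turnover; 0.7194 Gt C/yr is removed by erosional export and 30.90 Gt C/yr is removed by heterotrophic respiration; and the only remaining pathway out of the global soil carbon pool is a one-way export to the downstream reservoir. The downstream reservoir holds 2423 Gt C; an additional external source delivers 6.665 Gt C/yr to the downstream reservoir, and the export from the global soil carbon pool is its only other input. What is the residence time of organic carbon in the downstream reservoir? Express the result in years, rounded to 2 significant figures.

Balance the global soil carbon pool: ΣF_in = 29.85 + 20.73 = 50.580 Gt C/yr.
Export to the downstream reservoir = ΣF_in − (0.7194 + 30.90) = 18.961 Gt C/yr.
Total input to the downstream reservoir = 18.961 + 6.665 = 25.626 Gt C/yr; at steady state this equals its total output.
τ = M / F = 2423 / 25.626 = 94.55 yr.

95 yr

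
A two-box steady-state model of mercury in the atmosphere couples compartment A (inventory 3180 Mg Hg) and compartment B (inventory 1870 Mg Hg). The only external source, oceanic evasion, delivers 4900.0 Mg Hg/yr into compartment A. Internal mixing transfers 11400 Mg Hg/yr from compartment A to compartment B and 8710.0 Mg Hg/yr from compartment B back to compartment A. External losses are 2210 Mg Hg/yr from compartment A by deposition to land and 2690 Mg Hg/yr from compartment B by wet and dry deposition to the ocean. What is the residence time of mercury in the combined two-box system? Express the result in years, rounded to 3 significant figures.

1.03 yr

For the system as a whole, the A↔B exchange is internal and contributes nothing to the throughput; only the external sinks remove mass.
M_total = 3180 + 1870 = 5050.0 Mg Hg.
ΣF_external_out = 2210 + 2690 = 4900.0 Mg Hg/yr.
τ = M_total / ΣF_ext = 5050.0 / 4900.0 = 1.031 yr.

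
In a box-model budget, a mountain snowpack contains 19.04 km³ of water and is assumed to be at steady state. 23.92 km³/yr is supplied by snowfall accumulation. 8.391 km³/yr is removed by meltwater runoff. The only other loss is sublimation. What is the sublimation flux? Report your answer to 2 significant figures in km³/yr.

At steady state ΣF_in = ΣF_out.
ΣF_in = 23.920 km³/yr.
Sublimation flux = ΣF_in − (8.391) = 23.920 − 8.391 = 15.53 km³/yr.

16 km³/yr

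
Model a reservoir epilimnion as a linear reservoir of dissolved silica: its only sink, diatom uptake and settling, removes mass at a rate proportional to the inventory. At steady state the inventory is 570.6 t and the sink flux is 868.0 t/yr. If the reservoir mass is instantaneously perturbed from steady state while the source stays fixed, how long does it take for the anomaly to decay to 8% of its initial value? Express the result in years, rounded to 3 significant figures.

1.66 yr

For a linear reservoir the anomaly decays as exp(−t/τ) with τ = M/F = 570.6/868.0 = 0.6574 yr.
exp(−t/τ) = 0.08 ⇒ t = −τ ln(0.08) = 0.6574 × 2.526 = 1.660 yr.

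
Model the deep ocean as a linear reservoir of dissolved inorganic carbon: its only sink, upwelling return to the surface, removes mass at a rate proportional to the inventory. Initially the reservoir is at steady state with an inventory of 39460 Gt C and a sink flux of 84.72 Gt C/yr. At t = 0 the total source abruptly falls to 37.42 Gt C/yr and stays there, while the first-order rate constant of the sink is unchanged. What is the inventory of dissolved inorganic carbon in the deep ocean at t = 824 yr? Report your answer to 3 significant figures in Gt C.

Residence time τ = M₀/F₀ = 465.8 yr. The eventual steady state is M_∞ = M₀·(F₁/F₀) = 39460 × 37.42/84.72 = 17429 Gt C.
The anomaly ΔM(t) = M(t) − M_∞ decays as ΔM₀·e^(−t/τ) with ΔM₀ = 39460 − 17429 = 22030 Gt C.
At t = 824 yr, e^(−t/τ) = e^(−1.769) = 0.1705, so ΔM = 3756 Gt C and M = 17429 + 3756 = 21185 Gt C.

21200 Gt C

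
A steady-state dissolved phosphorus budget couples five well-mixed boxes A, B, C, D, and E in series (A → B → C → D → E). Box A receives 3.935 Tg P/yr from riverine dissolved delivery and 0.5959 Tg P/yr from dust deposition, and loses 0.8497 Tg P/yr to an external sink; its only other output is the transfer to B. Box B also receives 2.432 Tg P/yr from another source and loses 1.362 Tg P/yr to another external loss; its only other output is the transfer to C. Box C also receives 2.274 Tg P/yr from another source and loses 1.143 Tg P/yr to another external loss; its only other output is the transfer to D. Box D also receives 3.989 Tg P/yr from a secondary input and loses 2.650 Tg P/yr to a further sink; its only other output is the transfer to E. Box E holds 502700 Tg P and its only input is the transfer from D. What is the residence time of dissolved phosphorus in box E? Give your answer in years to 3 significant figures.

69600 yr

Box A: F(A→B) = (3.935 + 0.5959) − 0.8497 = 3.6812 Tg P/yr.
Box B: F(B→C) = (3.6812 + 2.432) − 1.362 = 4.7512 Tg P/yr.
Box C: F(C→D) = (4.7512 + 2.274) − 1.143 = 5.8822 Tg P/yr.
Box D: F(D→E) = (5.8822 + 3.989) − 2.650 = 7.2212 Tg P/yr.
Box E throughput = its input = 7.2212 Tg P/yr; τ = 502700 / 7.2212 = 69610 yr.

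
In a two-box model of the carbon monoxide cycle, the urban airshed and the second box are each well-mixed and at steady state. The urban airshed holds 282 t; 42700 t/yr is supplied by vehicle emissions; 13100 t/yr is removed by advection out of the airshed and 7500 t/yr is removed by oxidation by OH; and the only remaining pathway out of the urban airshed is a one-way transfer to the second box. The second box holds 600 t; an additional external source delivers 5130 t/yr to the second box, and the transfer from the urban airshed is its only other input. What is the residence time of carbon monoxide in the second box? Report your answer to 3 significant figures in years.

Balance the urban airshed: ΣF_in = 42700 t/yr.
Transfer to the second box = ΣF_in − (13100 + 7500) = 22100 t/yr.
Total input to the second box = 22100 + 5130 = 27230 t/yr; at steady state this equals its total output.
τ = M / F = 600 / 27230 = 0.02203 yr.

0.0220 yr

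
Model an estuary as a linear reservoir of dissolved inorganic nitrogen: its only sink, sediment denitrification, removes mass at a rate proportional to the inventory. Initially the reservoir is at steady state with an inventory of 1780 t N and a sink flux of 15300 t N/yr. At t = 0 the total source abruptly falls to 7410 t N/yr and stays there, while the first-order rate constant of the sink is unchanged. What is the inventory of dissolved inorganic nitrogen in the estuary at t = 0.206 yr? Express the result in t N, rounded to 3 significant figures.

1020 t N

Residence time τ = M₀/F₀ = 0.1163 yr. The eventual steady state is M_∞ = M₀·(F₁/F₀) = 1780 × 7410/15300 = 862.08 t N.
The anomaly ΔM(t) = M(t) − M_∞ decays as ΔM₀·e^(−t/τ) with ΔM₀ = 1780 − 862.08 = 917.9 t N.
At t = 0.206 yr, e^(−t/τ) = e^(−1.771) = 0.1702, so ΔM = 156.2 t N and M = 862.08 + 156.2 = 1018.3 t N.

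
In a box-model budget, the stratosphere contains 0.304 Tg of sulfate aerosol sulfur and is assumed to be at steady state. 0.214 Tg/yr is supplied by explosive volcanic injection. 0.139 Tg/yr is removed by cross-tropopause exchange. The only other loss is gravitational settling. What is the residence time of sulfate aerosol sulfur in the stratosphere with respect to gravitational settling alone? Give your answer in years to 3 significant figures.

At steady state ΣF_in = ΣF_out.
ΣF_in = 0.21400 Tg/yr.
Gravitational settling flux = ΣF_in − (0.139) = 0.21400 − 0.1390 = 0.07500 Tg/yr.
τ = M / F = 0.304 / 0.07500 = 4.053 yr.

4.05 yr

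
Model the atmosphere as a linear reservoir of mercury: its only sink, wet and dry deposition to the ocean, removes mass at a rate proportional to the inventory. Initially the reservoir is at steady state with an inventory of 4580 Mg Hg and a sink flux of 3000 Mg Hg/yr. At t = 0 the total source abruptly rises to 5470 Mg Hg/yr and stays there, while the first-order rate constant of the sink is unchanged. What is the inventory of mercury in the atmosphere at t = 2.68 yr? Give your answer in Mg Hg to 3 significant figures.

7700 Mg Hg

The sink rate constant is k = F₀/M₀ = 3000/4580 = 0.6550 yr⁻¹.
Solving dM/dt = F₁ − kM with M(0) = M₀ gives M(t) = F₁/k + (M₀ − F₁/k)·e^(−kt).
F₁/k = 5470/0.6550 = 8350.9 Mg Hg; kt = 0.6550 × 2.68 = 1.755, e^(−kt) = 0.1728.
M(2.68) = 8350.9 + (4580 − 8350.9) × 0.1728 = 8350.9 − 651.7 = 7699.2 Mg Hg.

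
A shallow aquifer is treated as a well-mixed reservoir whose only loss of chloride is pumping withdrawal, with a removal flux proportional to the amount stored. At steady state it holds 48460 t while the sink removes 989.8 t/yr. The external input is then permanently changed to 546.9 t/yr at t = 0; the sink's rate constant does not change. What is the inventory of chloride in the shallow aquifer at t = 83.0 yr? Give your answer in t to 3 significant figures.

30800 t

Residence time τ = M₀/F₀ = 48.96 yr. The eventual steady state is M_∞ = M₀·(F₁/F₀) = 48460 × 546.9/989.8 = 26776 t.
The anomaly ΔM(t) = M(t) − M_∞ decays as ΔM₀·e^(−t/τ) with ΔM₀ = 48460 − 26776 = 21680 t.
At t = 83.0 yr, e^(−t/τ) = e^(−1.695) = 0.1835, so ΔM = 3980 t and M = 26776 + 3980 = 30756 t.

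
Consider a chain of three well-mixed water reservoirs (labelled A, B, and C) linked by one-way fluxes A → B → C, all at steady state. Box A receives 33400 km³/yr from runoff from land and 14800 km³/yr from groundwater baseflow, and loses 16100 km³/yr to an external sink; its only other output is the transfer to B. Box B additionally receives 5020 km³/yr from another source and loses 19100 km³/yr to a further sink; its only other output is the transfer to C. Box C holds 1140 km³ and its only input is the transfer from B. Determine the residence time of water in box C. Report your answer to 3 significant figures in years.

Box A: F(A→B) = (33400 + 14800) − 16100 = 32100 km³/yr.
Box B: F(B→C) = (32100 + 5020) − 19100 = 18020 km³/yr.
Box C throughput = its input = 18020 km³/yr; τ = 1140 / 18020 = 0.06326 yr.

0.0633 yr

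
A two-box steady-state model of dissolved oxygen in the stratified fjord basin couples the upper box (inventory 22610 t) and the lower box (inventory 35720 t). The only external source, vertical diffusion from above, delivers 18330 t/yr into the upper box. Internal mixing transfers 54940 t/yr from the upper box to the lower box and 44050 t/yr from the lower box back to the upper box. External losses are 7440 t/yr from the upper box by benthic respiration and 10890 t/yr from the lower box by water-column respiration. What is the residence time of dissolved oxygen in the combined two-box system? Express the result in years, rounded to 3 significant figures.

3.18 yr

Residence time in the combined system uses the total inventory and the total *external* removal — internal exchanges between the two boxes cancel.
M_total = 22610 + 35720 = 58330 t.
ΣF_external_out = 7440 + 10890 = 18330 t/yr.
τ = M_total / ΣF_ext = 58330 / 18330 = 3.182 yr.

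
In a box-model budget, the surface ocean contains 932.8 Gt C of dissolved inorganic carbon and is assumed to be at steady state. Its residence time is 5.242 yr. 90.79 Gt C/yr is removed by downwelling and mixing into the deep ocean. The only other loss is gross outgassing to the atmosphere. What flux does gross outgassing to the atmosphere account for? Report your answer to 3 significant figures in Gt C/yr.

Total removal F = M/τ = 932.8 / 5.242 = 177.9 Gt C/yr.
Gross outgassing to the atmosphere = F − (90.79) = 177.9 − 90.79 = 87.16 Gt C/yr.

87.2 Gt C/yr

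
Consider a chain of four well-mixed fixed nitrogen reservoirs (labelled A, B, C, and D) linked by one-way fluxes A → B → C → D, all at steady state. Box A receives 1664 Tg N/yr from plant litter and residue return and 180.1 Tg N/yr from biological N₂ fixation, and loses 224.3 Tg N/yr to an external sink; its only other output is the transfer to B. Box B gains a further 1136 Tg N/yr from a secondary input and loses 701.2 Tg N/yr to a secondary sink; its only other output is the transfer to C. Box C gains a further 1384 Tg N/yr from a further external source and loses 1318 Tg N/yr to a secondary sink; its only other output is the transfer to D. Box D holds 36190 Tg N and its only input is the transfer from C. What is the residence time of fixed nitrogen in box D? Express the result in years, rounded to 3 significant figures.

Box A: F(A→B) = (1664 + 180.1) − 224.3 = 1619.8 Tg N/yr.
Box B: F(B→C) = (1619.8 + 1136) − 701.2 = 2054.6 Tg N/yr.
Box C: F(C→D) = (2054.6 + 1384) − 1318 = 2120.6 Tg N/yr.
Box D throughput = its input = 2120.6 Tg N/yr; τ = 36190 / 2120.6 = 17.07 yr.

17.1 yr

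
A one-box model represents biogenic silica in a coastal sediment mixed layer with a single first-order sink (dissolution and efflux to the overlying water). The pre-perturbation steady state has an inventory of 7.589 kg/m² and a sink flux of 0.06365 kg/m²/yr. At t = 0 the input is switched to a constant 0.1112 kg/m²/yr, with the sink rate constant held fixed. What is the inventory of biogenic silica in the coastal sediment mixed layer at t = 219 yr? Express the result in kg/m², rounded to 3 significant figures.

12.4 kg/m²

Residence time τ = M₀/F₀ = 119.2 yr. The eventual steady state is M_∞ = M₀·(F₁/F₀) = 7.589 × 0.1112/0.06365 = 13.258 kg/m².
The anomaly ΔM(t) = M(t) − M_∞ decays as ΔM₀·e^(−t/τ) with ΔM₀ = 7.589 − 13.258 = −5.669 kg/m².
At t = 219 yr, e^(−t/τ) = e^(−1.837) = 0.1593, so ΔM = −0.9033 kg/m² and M = 13.258 − 0.9033 = 12.355 kg/m².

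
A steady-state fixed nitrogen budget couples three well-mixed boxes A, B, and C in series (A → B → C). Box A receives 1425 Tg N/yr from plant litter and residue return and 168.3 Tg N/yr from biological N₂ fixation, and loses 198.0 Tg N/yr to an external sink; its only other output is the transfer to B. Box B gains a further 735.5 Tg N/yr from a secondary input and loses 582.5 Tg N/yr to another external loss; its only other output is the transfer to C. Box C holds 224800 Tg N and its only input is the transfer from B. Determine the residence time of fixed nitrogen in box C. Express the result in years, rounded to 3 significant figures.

145 yr

Box A: F(A→B) = (1425 + 168.3) − 198.0 = 1395.3 Tg N/yr.
Box B: F(B→C) = (1395.3 + 735.5) − 582.5 = 1548.3 Tg N/yr.
Box C throughput = its input = 1548.3 Tg N/yr; τ = 224800 / 1548.3 = 145.2 yr.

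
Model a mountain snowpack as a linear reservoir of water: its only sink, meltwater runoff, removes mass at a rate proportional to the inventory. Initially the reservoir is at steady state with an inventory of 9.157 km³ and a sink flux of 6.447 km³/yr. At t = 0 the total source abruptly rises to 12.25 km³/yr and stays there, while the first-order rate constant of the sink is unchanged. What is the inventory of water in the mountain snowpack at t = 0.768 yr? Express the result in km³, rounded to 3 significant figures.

The sink rate constant is k = F₀/M₀ = 6.447/9.157 = 0.7041 yr⁻¹.
Solving dM/dt = F₁ − kM with M(0) = M₀ gives M(t) = F₁/k + (M₀ − F₁/k)·e^(−kt).
F₁/k = 12.25/0.7041 = 17.399 km³; kt = 0.7041 × 0.768 = 0.5407, e^(−kt) = 0.5823.
M(0.768) = 17.399 + (9.157 − 17.399) × 0.5823 = 17.399 − 4.800 = 12.600 km³.

12.6 km³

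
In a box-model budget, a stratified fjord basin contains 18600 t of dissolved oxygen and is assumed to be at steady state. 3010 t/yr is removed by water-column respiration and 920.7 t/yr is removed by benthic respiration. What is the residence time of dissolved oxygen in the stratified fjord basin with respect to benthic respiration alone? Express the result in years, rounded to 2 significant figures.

Residence time with respect to a single sink: τ = M / F_sink.
τ = 18600 / 920.7 = 20.20 yr.

20 yr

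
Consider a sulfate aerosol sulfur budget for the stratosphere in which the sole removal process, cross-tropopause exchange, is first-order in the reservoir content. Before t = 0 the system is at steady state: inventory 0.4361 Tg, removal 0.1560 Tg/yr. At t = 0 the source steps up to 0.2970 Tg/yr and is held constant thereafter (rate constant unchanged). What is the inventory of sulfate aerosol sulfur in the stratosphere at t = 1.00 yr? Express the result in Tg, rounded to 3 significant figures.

τ = M₀/F₀ = 0.4361/0.1560 = 2.796 yr; rate constant k = 1/τ.
New steady state M_∞ = F₁/k = F₁·τ = 0.2970 × 2.796 = 0.83027 Tg.
M(t) = M_∞ + (M₀ − M_∞)·e^(−t/τ); t/τ = 1.00/2.796 = 0.3577, so e^(−t/τ) = 0.6993.
M(t) = 0.83027 − 0.3942 × 0.6993 = 0.55464 Tg.

0.555 Tg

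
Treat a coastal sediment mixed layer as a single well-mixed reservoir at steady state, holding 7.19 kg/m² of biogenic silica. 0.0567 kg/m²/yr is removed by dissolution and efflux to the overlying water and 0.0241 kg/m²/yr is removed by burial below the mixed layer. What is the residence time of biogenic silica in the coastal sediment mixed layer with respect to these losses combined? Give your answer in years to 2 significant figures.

Total removal = 0.05670 + 0.02410 = 0.080800 kg/m²/yr.
τ = M / ΣF_out = 7.19 / 0.080800 = 88.99 yr.

89 yr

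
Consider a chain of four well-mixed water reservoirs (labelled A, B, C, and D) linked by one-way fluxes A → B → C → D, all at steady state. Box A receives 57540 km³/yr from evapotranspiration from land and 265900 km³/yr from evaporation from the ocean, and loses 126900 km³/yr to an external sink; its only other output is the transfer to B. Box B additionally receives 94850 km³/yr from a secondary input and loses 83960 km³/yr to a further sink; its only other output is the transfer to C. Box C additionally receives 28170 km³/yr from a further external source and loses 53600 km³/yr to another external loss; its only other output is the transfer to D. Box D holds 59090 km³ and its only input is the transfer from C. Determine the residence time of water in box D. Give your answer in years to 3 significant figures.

Box A: F(A→B) = (57540 + 265900) − 126900 = 196540 km³/yr.
Box B: F(B→C) = (196540 + 94850) − 83960 = 207430 km³/yr.
Box C: F(C→D) = (207430 + 28170) − 53600 = 182000 km³/yr.
Box D throughput = its input = 182000 km³/yr; τ = 59090 / 182000 = 0.3247 yr.

0.325 yr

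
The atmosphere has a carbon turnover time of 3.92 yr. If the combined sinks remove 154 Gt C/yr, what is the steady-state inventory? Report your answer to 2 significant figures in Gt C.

τ = M/F ⇒ M = τ × F = 3.92 × 154 = 603.7 Gt C.

600 Gt C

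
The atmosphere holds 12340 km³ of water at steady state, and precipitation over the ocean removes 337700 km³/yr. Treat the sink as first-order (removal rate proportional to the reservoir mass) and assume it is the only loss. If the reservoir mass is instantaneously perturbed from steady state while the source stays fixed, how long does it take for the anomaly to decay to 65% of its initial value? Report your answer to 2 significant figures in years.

For a linear reservoir the anomaly decays as exp(−t/τ) with τ = M/F = 12340/337700 = 0.03654 yr.
exp(−t/τ) = 0.65 ⇒ t = −τ ln(0.65) = 0.03654 × 0.4308 = 0.01574 yr.

0.016 yr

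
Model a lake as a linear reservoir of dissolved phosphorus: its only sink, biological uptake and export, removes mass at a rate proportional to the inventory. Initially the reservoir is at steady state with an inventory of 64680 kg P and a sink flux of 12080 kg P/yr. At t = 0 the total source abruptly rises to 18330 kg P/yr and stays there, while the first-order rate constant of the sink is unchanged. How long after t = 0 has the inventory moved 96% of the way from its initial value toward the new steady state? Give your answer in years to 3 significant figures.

17.2 yr

τ = M₀/F₀ = 64680/12080 = 5.354 yr.
The remaining gap fraction is e^(−t/τ); 96% covered ⇒ e^(−t/τ) = 0.0400.
t = −τ ln(0.0400) = 5.354 × 3.219 = 17.23 yr.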